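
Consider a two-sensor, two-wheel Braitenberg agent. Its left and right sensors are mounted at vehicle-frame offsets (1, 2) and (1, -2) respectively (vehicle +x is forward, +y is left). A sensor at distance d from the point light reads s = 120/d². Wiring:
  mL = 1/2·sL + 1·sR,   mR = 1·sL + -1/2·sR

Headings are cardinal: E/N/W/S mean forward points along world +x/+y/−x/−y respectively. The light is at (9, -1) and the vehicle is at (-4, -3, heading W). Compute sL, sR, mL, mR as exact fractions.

30/53 30/49 2325/2597 675/2597

left sensor world pos  = (-5, -5); dL² = 212
right sensor world pos = (-5, -1); dR² = 196
sL = 120/212 = 30/53
sR = 120/196 = 30/49
mL = 1/2·sL + 1·sR = 2325/2597
mR = 1·sL + -1/2·sR = 675/2597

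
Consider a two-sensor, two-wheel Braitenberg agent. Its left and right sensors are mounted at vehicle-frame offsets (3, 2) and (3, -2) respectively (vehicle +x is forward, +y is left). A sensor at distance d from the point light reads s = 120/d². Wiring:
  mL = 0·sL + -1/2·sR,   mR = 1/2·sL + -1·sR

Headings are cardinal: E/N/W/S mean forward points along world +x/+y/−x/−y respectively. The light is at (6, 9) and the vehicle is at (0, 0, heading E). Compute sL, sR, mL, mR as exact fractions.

60/29 12/13 -6/13 42/377

left sensor world pos  = (3, 2); dL² = 58
right sensor world pos = (3, -2); dR² = 130
sL = 120/58 = 60/29
sR = 120/130 = 12/13
mL = 0·sL + -1/2·sR = -6/13
mR = 1/2·sL + -1·sR = 42/377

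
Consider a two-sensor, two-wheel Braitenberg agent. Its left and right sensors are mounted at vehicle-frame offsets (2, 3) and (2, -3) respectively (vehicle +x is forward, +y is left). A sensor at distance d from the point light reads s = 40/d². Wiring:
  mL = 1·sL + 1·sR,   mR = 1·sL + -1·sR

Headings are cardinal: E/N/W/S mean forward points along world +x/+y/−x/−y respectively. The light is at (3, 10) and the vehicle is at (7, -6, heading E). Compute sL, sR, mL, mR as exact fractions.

8/41 40/397 4816/16277 1536/16277

left sensor world pos  = (9, -3); dL² = 205
right sensor world pos = (9, -9); dR² = 397
sL = 40/205 = 8/41
sR = 40/397 = 40/397
mL = 1·sL + 1·sR = 4816/16277
mR = 1·sL + -1·sR = 1536/16277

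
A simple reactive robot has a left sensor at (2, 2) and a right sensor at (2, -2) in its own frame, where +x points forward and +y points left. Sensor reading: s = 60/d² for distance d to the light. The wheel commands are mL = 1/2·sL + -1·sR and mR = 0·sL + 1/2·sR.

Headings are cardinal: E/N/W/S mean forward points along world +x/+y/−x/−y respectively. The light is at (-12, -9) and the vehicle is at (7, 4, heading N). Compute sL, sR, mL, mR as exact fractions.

left sensor world pos  = (5, 6); dL² = 514
right sensor world pos = (9, 6); dR² = 666
sL = 60/514 = 30/257
sR = 60/666 = 10/111
mL = 1/2·sL + -1·sR = -905/28527
mR = 0·sL + 1/2·sR = 5/111

30/257 10/111 -905/28527 5/111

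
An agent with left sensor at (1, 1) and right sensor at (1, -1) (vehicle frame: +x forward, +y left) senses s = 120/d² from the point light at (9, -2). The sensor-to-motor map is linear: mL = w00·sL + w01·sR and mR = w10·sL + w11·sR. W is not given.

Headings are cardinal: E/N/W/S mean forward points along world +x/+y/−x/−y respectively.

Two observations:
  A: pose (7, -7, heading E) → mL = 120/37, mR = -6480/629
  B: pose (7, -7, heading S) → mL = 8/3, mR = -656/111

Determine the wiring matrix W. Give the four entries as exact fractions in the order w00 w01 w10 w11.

0 1 -1 -1

obs A: pose=(7,-7,E) → sL=120/17, sR=120/37, mL=120/37, mR=-6480/629
obs B: pose=(7,-7,S) → sL=120/37, sR=8/3, mL=8/3, mR=-656/111
sensor matrix S = [[120/17, 120/37], [120/37, 8/3]]; det S = 193280/23273
solve [mL_A; mL_B] = S·[w00; w01] and [mR_A; mR_B] = S·[w10; w11]:
  w00 = 0, w01 = 1, w10 = -1, w11 = -1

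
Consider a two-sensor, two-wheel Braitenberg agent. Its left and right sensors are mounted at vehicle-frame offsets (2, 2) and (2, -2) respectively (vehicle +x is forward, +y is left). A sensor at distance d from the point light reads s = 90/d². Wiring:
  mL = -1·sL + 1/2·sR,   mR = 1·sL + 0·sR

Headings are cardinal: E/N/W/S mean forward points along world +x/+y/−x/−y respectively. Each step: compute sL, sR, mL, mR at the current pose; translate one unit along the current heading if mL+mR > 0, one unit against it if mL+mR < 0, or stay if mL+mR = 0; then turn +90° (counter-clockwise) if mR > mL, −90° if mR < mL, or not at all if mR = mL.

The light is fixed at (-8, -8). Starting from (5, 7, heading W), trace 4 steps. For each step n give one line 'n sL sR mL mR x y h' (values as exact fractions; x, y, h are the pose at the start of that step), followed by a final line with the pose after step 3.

n=0: pose=(5,7,W); sL=9/29, sR=9/41; mL=-477/2378, mR=9/29; mL+mR=9/82 → advance +1; mR−mL=1215/2378 → turn +1·90°
n=1: pose=(4,7,S); sL=18/73, sR=90/269; mL=-1557/19637, mR=18/73; mL+mR=45/269 → advance +1; mR−mL=6399/19637 → turn +1·90°
n=2: pose=(4,6,E); sL=45/226, sR=9/34; mL=-513/7684, mR=45/226; mL+mR=9/68 → advance +1; mR−mL=2043/7684 → turn +1·90°
n=3: pose=(5,6,N); sL=90/377, sR=90/481; mL=-2025/13949, mR=90/377; mL+mR=45/481 → advance +1; mR−mL=5355/13949 → turn +1·90°

0 9/29 9/41 -477/2378 9/29 5 7 W
1 18/73 90/269 -1557/19637 18/73 4 7 S
2 45/226 9/34 -513/7684 45/226 4 6 E
3 90/377 90/481 -2025/13949 90/377 5 6 N
final 5 7 W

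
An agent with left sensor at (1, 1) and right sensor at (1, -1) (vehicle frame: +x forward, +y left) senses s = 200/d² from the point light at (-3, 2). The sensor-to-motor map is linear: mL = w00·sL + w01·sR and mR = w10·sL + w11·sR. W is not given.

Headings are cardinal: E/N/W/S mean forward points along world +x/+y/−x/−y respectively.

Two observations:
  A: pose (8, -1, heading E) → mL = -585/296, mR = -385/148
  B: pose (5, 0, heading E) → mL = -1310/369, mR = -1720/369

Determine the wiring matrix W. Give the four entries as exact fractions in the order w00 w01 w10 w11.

obs A: pose=(8,-1,E) → sL=50/37, sR=5/4, mL=-585/296, mR=-385/148
obs B: pose=(5,0,E) → sL=100/41, sR=20/9, mL=-1310/369, mR=-1720/369
sensor matrix S = [[50/37, 5/4], [100/41, 20/9]]; det S = -625/13653
solve [mL_A; mL_B] = S·[w00; w01] and [mR_A; mR_B] = S·[w10; w11]:
  w00 = -1, w01 = -1/2, w10 = -1, w11 = -1

-1 -1/2 -1 -1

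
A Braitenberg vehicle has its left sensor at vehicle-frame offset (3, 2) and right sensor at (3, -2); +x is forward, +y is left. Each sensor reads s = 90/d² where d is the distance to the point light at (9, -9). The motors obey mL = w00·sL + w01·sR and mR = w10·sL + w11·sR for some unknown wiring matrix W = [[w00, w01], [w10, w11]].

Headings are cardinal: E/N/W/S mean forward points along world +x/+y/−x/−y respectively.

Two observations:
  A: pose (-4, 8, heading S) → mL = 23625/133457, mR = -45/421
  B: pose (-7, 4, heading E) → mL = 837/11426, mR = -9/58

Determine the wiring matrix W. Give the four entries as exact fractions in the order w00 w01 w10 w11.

1 -1/2 0 -1/2

obs A: pose=(-4,8,S) → sL=90/317, sR=90/421, mL=23625/133457, mR=-45/421
obs B: pose=(-7,4,E) → sL=45/197, sR=9/29, mL=837/11426, mR=-9/58
sensor matrix S = [[90/317, 90/421], [45/197, 9/29]]; det S = 29947320/762439841
solve [mL_A; mL_B] = S·[w00; w01] and [mR_A; mR_B] = S·[w10; w11]:
  w00 = 1, w01 = -1/2, w10 = 0, w11 = -1/2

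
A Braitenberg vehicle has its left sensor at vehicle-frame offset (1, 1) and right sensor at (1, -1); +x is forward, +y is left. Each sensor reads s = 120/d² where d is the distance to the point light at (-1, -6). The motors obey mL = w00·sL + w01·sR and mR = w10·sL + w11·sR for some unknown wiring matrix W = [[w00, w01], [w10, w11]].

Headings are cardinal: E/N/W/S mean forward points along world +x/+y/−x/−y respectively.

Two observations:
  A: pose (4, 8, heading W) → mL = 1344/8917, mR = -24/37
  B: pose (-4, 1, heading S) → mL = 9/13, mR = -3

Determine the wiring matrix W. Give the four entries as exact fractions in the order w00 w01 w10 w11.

obs A: pose=(4,8,W) → sL=24/37, sR=120/241, mL=1344/8917, mR=-24/37
obs B: pose=(-4,1,S) → sL=3, sR=30/13, mL=9/13, mR=-3
sensor matrix S = [[24/37, 120/241], [3, 30/13]]; det S = 360/115921
solve [mL_A; mL_B] = S·[w00; w01] and [mR_A; mR_B] = S·[w10; w11]:
  w00 = 1, w01 = -1, w10 = -1, w11 = 0

1 -1 -1 0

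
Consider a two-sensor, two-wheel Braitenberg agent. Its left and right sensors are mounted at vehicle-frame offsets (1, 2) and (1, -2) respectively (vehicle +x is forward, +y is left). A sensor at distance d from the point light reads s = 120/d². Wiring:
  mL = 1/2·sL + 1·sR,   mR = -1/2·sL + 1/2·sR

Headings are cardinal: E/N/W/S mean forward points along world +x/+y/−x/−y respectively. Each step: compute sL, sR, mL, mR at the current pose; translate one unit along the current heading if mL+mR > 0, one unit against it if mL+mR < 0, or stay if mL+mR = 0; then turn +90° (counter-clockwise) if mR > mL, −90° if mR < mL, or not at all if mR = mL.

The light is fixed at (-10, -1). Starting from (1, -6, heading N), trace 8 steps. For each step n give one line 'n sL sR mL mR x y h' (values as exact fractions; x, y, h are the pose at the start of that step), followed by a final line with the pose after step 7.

n=0: pose=(1,-6,N); sL=120/97, sR=24/37; mL=4548/3589, mR=-1056/3589; mL+mR=36/37 → advance +1; mR−mL=-5604/3589 → turn -1·90°
n=1: pose=(1,-5,E); sL=30/37, sR=2/3; mL=119/111, mR=-8/111; mL+mR=1 → advance +1; mR−mL=-127/111 → turn -1·90°
n=2: pose=(2,-5,S); sL=120/221, sR=24/25; mL=6804/5525, mR=1152/5525; mL+mR=36/25 → advance +1; mR−mL=-5652/5525 → turn -1·90°
n=3: pose=(2,-6,W); sL=12/17, sR=12/13; mL=282/221, mR=24/221; mL+mR=18/13 → advance +1; mR−mL=-258/221 → turn -1·90°
n=4: pose=(1,-6,N); sL=120/97, sR=24/37; mL=4548/3589, mR=-1056/3589; mL+mR=36/37 → advance +1; mR−mL=-5604/3589 → turn -1·90°
n=5: pose=(1,-5,E); sL=30/37, sR=2/3; mL=119/111, mR=-8/111; mL+mR=1 → advance +1; mR−mL=-127/111 → turn -1·90°
n=6: pose=(2,-5,S); sL=120/221, sR=24/25; mL=6804/5525, mR=1152/5525; mL+mR=36/25 → advance +1; mR−mL=-5652/5525 → turn -1·90°
n=7: pose=(2,-6,W); sL=12/17, sR=12/13; mL=282/221, mR=24/221; mL+mR=18/13 → advance +1; mR−mL=-258/221 → turn -1·90°

0 120/97 24/37 4548/3589 -1056/3589 1 -6 N
1 30/37 2/3 119/111 -8/111 1 -5 E
2 120/221 24/25 6804/5525 1152/5525 2 -5 S
3 12/17 12/13 282/221 24/221 2 -6 W
4 120/97 24/37 4548/3589 -1056/3589 1 -6 N
5 30/37 2/3 119/111 -8/111 1 -5 E
6 120/221 24/25 6804/5525 1152/5525 2 -5 S
7 12/17 12/13 282/221 24/221 2 -6 W
final 1 -6 N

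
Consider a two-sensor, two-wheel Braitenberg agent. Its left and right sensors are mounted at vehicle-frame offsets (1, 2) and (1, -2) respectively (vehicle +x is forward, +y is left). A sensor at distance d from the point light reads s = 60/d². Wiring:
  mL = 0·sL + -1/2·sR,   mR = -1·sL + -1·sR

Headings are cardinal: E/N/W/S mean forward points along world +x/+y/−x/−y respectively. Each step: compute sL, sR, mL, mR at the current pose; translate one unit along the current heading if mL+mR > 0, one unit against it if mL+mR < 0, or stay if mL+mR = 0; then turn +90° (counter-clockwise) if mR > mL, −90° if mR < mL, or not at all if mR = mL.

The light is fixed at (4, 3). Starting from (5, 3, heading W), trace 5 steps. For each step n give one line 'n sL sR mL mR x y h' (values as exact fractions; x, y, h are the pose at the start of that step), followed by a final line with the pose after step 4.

n=0: pose=(5,3,W); sL=15, sR=15; mL=-15/2, mR=-30; mL+mR=-75/2 → advance -1; mR−mL=-45/2 → turn -1·90°
n=1: pose=(6,3,N); sL=60, sR=60/17; mL=-30/17, mR=-1080/17; mL+mR=-1110/17 → advance -1; mR−mL=-1050/17 → turn -1·90°
n=2: pose=(6,2,E); sL=6, sR=10/3; mL=-5/3, mR=-28/3; mL+mR=-11 → advance -1; mR−mL=-23/3 → turn -1·90°
n=3: pose=(5,2,S); sL=60/13, sR=12; mL=-6, mR=-216/13; mL+mR=-294/13 → advance -1; mR−mL=-138/13 → turn -1·90°
n=4: pose=(5,3,W); sL=15, sR=15; mL=-15/2, mR=-30; mL+mR=-75/2 → advance -1; mR−mL=-45/2 → turn -1·90°

0 15 15 -15/2 -30 5 3 W
1 60 60/17 -30/17 -1080/17 6 3 N
2 6 10/3 -5/3 -28/3 6 2 E
3 60/13 12 -6 -216/13 5 2 S
4 15 15 -15/2 -30 5 3 W
final 6 3 N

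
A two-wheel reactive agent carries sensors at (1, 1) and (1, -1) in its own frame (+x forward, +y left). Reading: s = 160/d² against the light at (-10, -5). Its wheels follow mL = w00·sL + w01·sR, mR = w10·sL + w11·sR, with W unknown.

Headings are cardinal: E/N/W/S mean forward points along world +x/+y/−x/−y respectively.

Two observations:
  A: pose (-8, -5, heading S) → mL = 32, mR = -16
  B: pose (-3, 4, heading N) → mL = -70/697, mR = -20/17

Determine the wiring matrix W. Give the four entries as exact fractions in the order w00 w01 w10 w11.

obs A: pose=(-8,-5,S) → sL=16, sR=80, mL=32, mR=-16
obs B: pose=(-3,4,N) → sL=20/17, sR=40/41, mL=-70/697, mR=-20/17
sensor matrix S = [[16, 80], [20/17, 40/41]]; det S = -54720/697
solve [mL_A; mL_B] = S·[w00; w01] and [mR_A; mR_B] = S·[w10; w11]:
  w00 = -1/2, w01 = 1/2, w10 = -1, w11 = 0

-1/2 1/2 -1 0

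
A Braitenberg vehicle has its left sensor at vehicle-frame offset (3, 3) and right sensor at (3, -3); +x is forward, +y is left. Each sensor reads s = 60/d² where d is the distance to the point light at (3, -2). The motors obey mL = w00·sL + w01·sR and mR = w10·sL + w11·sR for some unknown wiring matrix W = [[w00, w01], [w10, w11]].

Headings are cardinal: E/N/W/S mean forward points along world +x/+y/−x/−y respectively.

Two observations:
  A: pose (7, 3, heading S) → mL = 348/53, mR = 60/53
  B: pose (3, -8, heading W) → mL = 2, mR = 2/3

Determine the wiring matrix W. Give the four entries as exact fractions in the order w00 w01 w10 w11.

1/2 1/2 1 0

obs A: pose=(7,3,S) → sL=60/53, sR=12, mL=348/53, mR=60/53
obs B: pose=(3,-8,W) → sL=2/3, sR=10/3, mL=2, mR=2/3
sensor matrix S = [[60/53, 12], [2/3, 10/3]]; det S = -224/53
solve [mL_A; mL_B] = S·[w00; w01] and [mR_A; mR_B] = S·[w10; w11]:
  w00 = 1/2, w01 = 1/2, w10 = 1, w11 = 0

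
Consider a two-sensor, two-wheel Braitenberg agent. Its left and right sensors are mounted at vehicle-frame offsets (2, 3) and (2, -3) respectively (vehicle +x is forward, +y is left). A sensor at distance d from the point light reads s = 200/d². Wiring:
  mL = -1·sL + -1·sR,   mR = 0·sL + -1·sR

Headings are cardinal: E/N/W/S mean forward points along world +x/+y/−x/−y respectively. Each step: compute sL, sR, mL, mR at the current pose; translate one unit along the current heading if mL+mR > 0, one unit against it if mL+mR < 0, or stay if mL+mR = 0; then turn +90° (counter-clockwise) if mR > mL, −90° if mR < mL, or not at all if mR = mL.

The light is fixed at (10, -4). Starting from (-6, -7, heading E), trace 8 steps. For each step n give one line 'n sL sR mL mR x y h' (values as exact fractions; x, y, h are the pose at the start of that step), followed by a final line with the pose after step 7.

n=0: pose=(-6,-7,E); sL=50/49, sR=25/29; mL=-2675/1421, mR=-25/29; mL+mR=-3900/1421 → advance -1; mR−mL=50/49 → turn +1·90°
n=1: pose=(-7,-7,N); sL=200/401, sR=200/197; mL=-119600/78997, mR=-200/197; mL+mR=-199800/78997 → advance -1; mR−mL=200/401 → turn +1·90°
n=2: pose=(-7,-8,W); sL=20/41, sR=100/181; mL=-7720/7421, mR=-100/181; mL+mR=-11820/7421 → advance -1; mR−mL=20/41 → turn +1·90°
n=3: pose=(-6,-8,S); sL=40/41, sR=200/397; mL=-24080/16277, mR=-200/397; mL+mR=-32280/16277 → advance -1; mR−mL=40/41 → turn +1·90°
n=4: pose=(-6,-7,E); sL=50/49, sR=25/29; mL=-2675/1421, mR=-25/29; mL+mR=-3900/1421 → advance -1; mR−mL=50/49 → turn +1·90°
n=5: pose=(-7,-7,N); sL=200/401, sR=200/197; mL=-119600/78997, mR=-200/197; mL+mR=-199800/78997 → advance -1; mR−mL=200/401 → turn +1·90°
n=6: pose=(-7,-8,W); sL=20/41, sR=100/181; mL=-7720/7421, mR=-100/181; mL+mR=-11820/7421 → advance -1; mR−mL=20/41 → turn +1·90°
n=7: pose=(-6,-8,S); sL=40/41, sR=200/397; mL=-24080/16277, mR=-200/397; mL+mR=-32280/16277 → advance -1; mR−mL=40/41 → turn +1·90°

0 50/49 25/29 -2675/1421 -25/29 -6 -7 E
1 200/401 200/197 -119600/78997 -200/197 -7 -7 N
2 20/41 100/181 -7720/7421 -100/181 -7 -8 W
3 40/41 200/397 -24080/16277 -200/397 -6 -8 S
4 50/49 25/29 -2675/1421 -25/29 -6 -7 E
5 200/401 200/197 -119600/78997 -200/197 -7 -7 N
6 20/41 100/181 -7720/7421 -100/181 -7 -8 W
7 40/41 200/397 -24080/16277 -200/397 -6 -8 S
final -6 -7 E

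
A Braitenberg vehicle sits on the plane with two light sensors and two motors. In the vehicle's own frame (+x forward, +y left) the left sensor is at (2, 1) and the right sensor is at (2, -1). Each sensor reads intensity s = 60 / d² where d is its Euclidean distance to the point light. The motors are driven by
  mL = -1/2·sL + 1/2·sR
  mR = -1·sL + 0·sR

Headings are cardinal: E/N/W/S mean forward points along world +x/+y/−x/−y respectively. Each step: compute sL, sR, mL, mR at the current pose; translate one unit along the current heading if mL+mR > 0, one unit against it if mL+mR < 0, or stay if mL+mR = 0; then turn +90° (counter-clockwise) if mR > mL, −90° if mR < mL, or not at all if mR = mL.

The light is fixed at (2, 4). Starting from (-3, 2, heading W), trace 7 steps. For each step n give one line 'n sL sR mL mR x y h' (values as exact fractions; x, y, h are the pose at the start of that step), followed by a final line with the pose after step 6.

n=0: pose=(-3,2,W); sL=30/29, sR=6/5; mL=12/145, mR=-30/29; mL+mR=-138/145 → advance -1; mR−mL=-162/145 → turn -1·90°
n=1: pose=(-2,2,N); sL=12/5, sR=20/3; mL=32/15, mR=-12/5; mL+mR=-4/15 → advance -1; mR−mL=-68/15 → turn -1·90°
n=2: pose=(-2,1,E); sL=15/2, sR=3; mL=-9/4, mR=-15/2; mL+mR=-39/4 → advance -1; mR−mL=-21/4 → turn -1·90°
n=3: pose=(-3,1,S); sL=60/41, sR=60/61; mL=-600/2501, mR=-60/41; mL+mR=-4260/2501 → advance -1; mR−mL=-3060/2501 → turn -1·90°
n=4: pose=(-3,2,W); sL=30/29, sR=6/5; mL=12/145, mR=-30/29; mL+mR=-138/145 → advance -1; mR−mL=-162/145 → turn -1·90°
n=5: pose=(-2,2,N); sL=12/5, sR=20/3; mL=32/15, mR=-12/5; mL+mR=-4/15 → advance -1; mR−mL=-68/15 → turn -1·90°
n=6: pose=(-2,1,E); sL=15/2, sR=3; mL=-9/4, mR=-15/2; mL+mR=-39/4 → advance -1; mR−mL=-21/4 → turn -1·90°

0 30/29 6/5 12/145 -30/29 -3 2 W
1 12/5 20/3 32/15 -12/5 -2 2 N
2 15/2 3 -9/4 -15/2 -2 1 E
3 60/41 60/61 -600/2501 -60/41 -3 1 S
4 30/29 6/5 12/145 -30/29 -3 2 W
5 12/5 20/3 32/15 -12/5 -2 2 N
6 15/2 3 -9/4 -15/2 -2 1 E
final -3 1 S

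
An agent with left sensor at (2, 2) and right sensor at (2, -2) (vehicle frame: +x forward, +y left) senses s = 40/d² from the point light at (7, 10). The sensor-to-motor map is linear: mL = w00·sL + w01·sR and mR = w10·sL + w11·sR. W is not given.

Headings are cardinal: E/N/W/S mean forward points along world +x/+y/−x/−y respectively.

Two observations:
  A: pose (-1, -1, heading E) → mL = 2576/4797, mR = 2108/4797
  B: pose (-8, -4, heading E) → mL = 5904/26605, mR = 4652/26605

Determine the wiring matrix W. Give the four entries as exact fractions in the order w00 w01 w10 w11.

1 1 1 1/2

obs A: pose=(-1,-1,E) → sL=40/117, sR=8/41, mL=2576/4797, mR=2108/4797
obs B: pose=(-8,-4,E) → sL=40/313, sR=8/85, mL=5904/26605, mR=4652/26605
sensor matrix S = [[40/117, 8/41], [40/313, 8/85]]; det S = 184832/25524837
solve [mL_A; mL_B] = S·[w00; w01] and [mR_A; mR_B] = S·[w10; w11]:
  w00 = 1, w01 = 1, w10 = 1, w11 = 1/2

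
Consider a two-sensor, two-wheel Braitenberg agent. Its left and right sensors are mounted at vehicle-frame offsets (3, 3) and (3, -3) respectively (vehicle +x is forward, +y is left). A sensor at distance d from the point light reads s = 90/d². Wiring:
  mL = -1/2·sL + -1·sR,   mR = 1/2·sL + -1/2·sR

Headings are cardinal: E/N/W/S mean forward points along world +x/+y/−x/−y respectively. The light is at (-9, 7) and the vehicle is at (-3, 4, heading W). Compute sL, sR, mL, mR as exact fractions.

2 10 -11 -4

left sensor world pos  = (-6, 1); dL² = 45
right sensor world pos = (-6, 7); dR² = 9
sL = 90/45 = 2
sR = 90/9 = 10
mL = -1/2·sL + -1·sR = -11
mR = 1/2·sL + -1/2·sR = -4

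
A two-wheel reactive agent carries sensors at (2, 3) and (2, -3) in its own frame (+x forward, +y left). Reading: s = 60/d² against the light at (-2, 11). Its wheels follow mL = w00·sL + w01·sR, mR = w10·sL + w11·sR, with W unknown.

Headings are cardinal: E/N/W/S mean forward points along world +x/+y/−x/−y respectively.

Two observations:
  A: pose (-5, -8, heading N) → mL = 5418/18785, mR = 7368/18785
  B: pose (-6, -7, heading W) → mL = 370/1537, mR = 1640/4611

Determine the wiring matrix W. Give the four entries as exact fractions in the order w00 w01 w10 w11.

1 1/2 1 1

obs A: pose=(-5,-8,N) → sL=12/65, sR=60/289, mL=5418/18785, mR=7368/18785
obs B: pose=(-6,-7,W) → sL=20/159, sR=20/87, mL=370/1537, mR=1640/4611
sensor matrix S = [[12/65, 60/289], [20/159, 20/87]]; det S = 94272/5774509
solve [mL_A; mL_B] = S·[w00; w01] and [mR_A; mR_B] = S·[w10; w11]:
  w00 = 1, w01 = 1/2, w10 = 1, w11 = 1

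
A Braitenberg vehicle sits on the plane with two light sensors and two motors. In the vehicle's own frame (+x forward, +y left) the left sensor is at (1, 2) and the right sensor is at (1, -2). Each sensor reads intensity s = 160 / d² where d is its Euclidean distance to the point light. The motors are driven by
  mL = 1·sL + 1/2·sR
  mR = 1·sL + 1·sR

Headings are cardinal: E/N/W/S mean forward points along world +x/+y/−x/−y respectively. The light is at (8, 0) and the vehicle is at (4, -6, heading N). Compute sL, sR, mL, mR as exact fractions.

160/61 160/29 9520/1769 14400/1769

left sensor world pos  = (2, -5); dL² = 61
right sensor world pos = (6, -5); dR² = 29
sL = 160/61 = 160/61
sR = 160/29 = 160/29
mL = 1·sL + 1/2·sR = 9520/1769
mR = 1·sL + 1·sR = 14400/1769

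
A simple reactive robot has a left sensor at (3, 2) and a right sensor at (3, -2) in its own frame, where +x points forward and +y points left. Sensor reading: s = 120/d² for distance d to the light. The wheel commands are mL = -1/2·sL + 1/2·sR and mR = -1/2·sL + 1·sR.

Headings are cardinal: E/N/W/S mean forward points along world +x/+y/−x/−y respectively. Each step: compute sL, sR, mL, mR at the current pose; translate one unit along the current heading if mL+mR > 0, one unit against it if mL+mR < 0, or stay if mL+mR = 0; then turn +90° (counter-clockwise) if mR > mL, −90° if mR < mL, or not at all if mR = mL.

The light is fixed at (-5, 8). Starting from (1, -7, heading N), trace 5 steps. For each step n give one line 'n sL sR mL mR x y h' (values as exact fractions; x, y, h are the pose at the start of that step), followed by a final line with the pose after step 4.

n=0: pose=(1,-7,N); sL=3/4, sR=15/26; mL=-9/104, mR=21/104; mL+mR=3/26 → advance +1; mR−mL=15/52 → turn +1·90°
n=1: pose=(1,-6,W); sL=24/53, sR=40/51; mL=448/2703, mR=1508/2703; mL+mR=652/901 → advance +1; mR−mL=20/51 → turn +1·90°
n=2: pose=(0,-6,S); sL=60/169, sR=60/149; mL=600/25181, mR=5670/25181; mL+mR=6270/25181 → advance +1; mR−mL=30/149 → turn +1·90°
n=3: pose=(0,-7,E); sL=120/233, sR=120/353; mL=-7200/82249, mR=6780/82249; mL+mR=-420/82249 → advance -1; mR−mL=60/353 → turn +1·90°
n=4: pose=(-1,-7,N); sL=30/37, sR=2/3; mL=-8/111, mR=29/111; mL+mR=7/37 → advance +1; mR−mL=1/3 → turn +1·90°

0 3/4 15/26 -9/104 21/104 1 -7 N
1 24/53 40/51 448/2703 1508/2703 1 -6 W
2 60/169 60/149 600/25181 5670/25181 0 -6 S
3 120/233 120/353 -7200/82249 6780/82249 0 -7 E
4 30/37 2/3 -8/111 29/111 -1 -7 N
final -1 -6 W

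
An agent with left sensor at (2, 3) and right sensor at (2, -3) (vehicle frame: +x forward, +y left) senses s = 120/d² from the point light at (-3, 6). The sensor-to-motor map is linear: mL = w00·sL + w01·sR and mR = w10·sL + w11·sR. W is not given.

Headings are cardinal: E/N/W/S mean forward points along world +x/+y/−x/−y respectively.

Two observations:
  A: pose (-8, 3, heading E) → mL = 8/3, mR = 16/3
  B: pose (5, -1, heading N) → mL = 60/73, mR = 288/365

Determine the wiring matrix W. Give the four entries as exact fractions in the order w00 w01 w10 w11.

obs A: pose=(-8,3,E) → sL=40/3, sR=8/3, mL=8/3, mR=16/3
obs B: pose=(5,-1,N) → sL=12/5, sR=60/73, mL=60/73, mR=288/365
sensor matrix S = [[40/3, 8/3], [12/5, 60/73]]; det S = 1664/365
solve [mL_A; mL_B] = S·[w00; w01] and [mR_A; mR_B] = S·[w10; w11]:
  w00 = 0, w01 = 1, w10 = 1/2, w11 = -1/2

0 1 1/2 -1/2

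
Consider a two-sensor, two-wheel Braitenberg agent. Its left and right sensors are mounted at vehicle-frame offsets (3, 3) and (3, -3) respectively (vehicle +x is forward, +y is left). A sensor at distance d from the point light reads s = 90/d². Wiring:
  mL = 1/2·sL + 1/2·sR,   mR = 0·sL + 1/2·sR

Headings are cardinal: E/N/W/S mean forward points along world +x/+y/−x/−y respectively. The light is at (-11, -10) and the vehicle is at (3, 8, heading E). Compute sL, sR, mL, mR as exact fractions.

left sensor world pos  = (6, 11); dL² = 730
right sensor world pos = (6, 5); dR² = 514
sL = 90/730 = 9/73
sR = 90/514 = 45/257
mL = 1/2·sL + 1/2·sR = 2799/18761
mR = 0·sL + 1/2·sR = 45/514

9/73 45/257 2799/18761 45/514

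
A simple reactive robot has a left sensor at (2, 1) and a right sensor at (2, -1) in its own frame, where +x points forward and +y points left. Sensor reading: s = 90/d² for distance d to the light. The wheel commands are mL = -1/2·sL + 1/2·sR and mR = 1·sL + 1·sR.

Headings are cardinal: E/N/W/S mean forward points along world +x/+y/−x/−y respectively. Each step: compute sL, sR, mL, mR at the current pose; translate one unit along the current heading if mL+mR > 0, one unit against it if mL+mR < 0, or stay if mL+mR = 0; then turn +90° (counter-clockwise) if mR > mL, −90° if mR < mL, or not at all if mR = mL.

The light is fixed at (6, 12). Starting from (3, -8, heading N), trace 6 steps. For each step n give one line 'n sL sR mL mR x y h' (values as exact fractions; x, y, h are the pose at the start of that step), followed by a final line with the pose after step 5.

n=0: pose=(3,-8,N); sL=9/34, sR=45/164; mL=27/5576, mR=1503/2788; mL+mR=3033/5576 → advance +1; mR−mL=2979/5576 → turn +1·90°
n=1: pose=(3,-7,W); sL=18/85, sR=90/349; mL=684/29665, mR=13932/29665; mL+mR=14616/29665 → advance +1; mR−mL=13248/29665 → turn +1·90°
n=2: pose=(2,-7,S); sL=1/5, sR=45/233; mL=-4/1165, mR=458/1165; mL+mR=454/1165 → advance +1; mR−mL=462/1165 → turn +1·90°
n=3: pose=(2,-8,E); sL=18/73, sR=18/89; mL=-144/6497, mR=2916/6497; mL+mR=2772/6497 → advance +1; mR−mL=3060/6497 → turn +1·90°
n=4: pose=(3,-8,N); sL=9/34, sR=45/164; mL=27/5576, mR=1503/2788; mL+mR=3033/5576 → advance +1; mR−mL=2979/5576 → turn +1·90°
n=5: pose=(3,-7,W); sL=18/85, sR=90/349; mL=684/29665, mR=13932/29665; mL+mR=14616/29665 → advance +1; mR−mL=13248/29665 → turn +1·90°

0 9/34 45/164 27/5576 1503/2788 3 -8 N
1 18/85 90/349 684/29665 13932/29665 3 -7 W
2 1/5 45/233 -4/1165 458/1165 2 -7 S
3 18/73 18/89 -144/6497 2916/6497 2 -8 E
4 9/34 45/164 27/5576 1503/2788 3 -8 N
5 18/85 90/349 684/29665 13932/29665 3 -7 W
final 2 -7 S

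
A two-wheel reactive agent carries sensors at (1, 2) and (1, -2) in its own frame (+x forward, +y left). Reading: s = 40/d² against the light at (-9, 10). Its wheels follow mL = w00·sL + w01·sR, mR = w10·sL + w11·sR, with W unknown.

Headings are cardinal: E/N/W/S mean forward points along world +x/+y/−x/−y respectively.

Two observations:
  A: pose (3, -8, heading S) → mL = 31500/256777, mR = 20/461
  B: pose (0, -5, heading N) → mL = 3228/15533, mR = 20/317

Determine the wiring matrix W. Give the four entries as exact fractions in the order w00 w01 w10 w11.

1/2 1 0 1/2

obs A: pose=(3,-8,S) → sL=40/557, sR=40/461, mL=31500/256777, mR=20/461
obs B: pose=(0,-5,N) → sL=8/49, sR=40/317, mL=3228/15533, mR=20/317
sensor matrix S = [[40/557, 40/461], [8/49, 40/317]]; det S = -20359680/3988517141
solve [mL_A; mL_B] = S·[w00; w01] and [mR_A; mR_B] = S·[w10; w11]:
  w00 = 1/2, w01 = 1, w10 = 0, w11 = 1/2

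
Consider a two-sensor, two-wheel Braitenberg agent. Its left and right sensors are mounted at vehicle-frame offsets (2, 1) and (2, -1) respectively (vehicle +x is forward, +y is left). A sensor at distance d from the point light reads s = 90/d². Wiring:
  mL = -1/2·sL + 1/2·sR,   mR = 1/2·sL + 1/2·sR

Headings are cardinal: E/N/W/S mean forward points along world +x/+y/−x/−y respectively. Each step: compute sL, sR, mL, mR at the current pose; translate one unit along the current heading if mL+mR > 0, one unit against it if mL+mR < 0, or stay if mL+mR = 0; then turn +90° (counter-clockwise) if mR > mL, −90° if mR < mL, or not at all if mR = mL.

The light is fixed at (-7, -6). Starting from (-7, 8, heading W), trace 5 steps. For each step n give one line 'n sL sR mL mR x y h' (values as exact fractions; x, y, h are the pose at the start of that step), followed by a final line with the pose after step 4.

0 90/173 90/229 -2520/39617 18090/39617 -7 8 W
1 5/8 45/74 -5/592 365/592 -8 8 S
2 90/197 18/29 468/5713 3078/5713 -8 7 E
3 45/113 45/113 0 45/113 -7 7 N
4 90/173 90/229 -2520/39617 18090/39617 -7 8 W
final -8 8 S

n=0: pose=(-7,8,W); sL=90/173, sR=90/229; mL=-2520/39617, mR=18090/39617; mL+mR=90/229 → advance +1; mR−mL=90/173 → turn +1·90°
n=1: pose=(-8,8,S); sL=5/8, sR=45/74; mL=-5/592, mR=365/592; mL+mR=45/74 → advance +1; mR−mL=5/8 → turn +1·90°
n=2: pose=(-8,7,E); sL=90/197, sR=18/29; mL=468/5713, mR=3078/5713; mL+mR=18/29 → advance +1; mR−mL=90/197 → turn +1·90°
n=3: pose=(-7,7,N); sL=45/113, sR=45/113; mL=0, mR=45/113; mL+mR=45/113 → advance +1; mR−mL=45/113 → turn +1·90°
n=4: pose=(-7,8,W); sL=90/173, sR=90/229; mL=-2520/39617, mR=18090/39617; mL+mR=90/229 → advance +1; mR−mL=90/173 → turn +1·90°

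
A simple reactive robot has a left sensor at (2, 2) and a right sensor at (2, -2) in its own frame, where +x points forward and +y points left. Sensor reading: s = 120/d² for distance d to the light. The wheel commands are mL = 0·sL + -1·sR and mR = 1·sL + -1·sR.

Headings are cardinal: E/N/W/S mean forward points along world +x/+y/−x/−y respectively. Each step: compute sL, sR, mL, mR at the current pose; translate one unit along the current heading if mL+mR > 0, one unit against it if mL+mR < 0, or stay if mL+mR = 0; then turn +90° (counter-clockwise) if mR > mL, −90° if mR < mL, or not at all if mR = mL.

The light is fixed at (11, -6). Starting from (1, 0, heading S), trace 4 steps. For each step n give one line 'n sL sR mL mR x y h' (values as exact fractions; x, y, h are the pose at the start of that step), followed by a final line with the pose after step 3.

0 3/2 3/4 -3/4 3/4 1 0 S
1 15/16 3/2 -3/2 -9/16 1 0 E
2 120/233 24/29 -24/29 -2112/6757 0 0 N
3 60/89 60/109 -60/109 1200/9701 0 -1 W
final 1 -1 S

n=0: pose=(1,0,S); sL=3/2, sR=3/4; mL=-3/4, mR=3/4; mL+mR=0 → advance +0; mR−mL=3/2 → turn +1·90°
n=1: pose=(1,0,E); sL=15/16, sR=3/2; mL=-3/2, mR=-9/16; mL+mR=-33/16 → advance -1; mR−mL=15/16 → turn +1·90°
n=2: pose=(0,0,N); sL=120/233, sR=24/29; mL=-24/29, mR=-2112/6757; mL+mR=-7704/6757 → advance -1; mR−mL=120/233 → turn +1·90°
n=3: pose=(0,-1,W); sL=60/89, sR=60/109; mL=-60/109, mR=1200/9701; mL+mR=-4140/9701 → advance -1; mR−mL=60/89 → turn +1·90°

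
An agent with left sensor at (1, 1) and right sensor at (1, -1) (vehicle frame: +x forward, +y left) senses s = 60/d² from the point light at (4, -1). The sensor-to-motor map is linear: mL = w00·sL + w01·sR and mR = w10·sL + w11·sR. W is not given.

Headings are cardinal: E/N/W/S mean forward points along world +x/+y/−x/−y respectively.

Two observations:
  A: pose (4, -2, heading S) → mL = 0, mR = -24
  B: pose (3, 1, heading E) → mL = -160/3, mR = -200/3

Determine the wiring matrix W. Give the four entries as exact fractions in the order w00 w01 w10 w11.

1 -1 -1 -1

obs A: pose=(4,-2,S) → sL=12, sR=12, mL=0, mR=-24
obs B: pose=(3,1,E) → sL=20/3, sR=60, mL=-160/3, mR=-200/3
sensor matrix S = [[12, 12], [20/3, 60]]; det S = 640
solve [mL_A; mL_B] = S·[w00; w01] and [mR_A; mR_B] = S·[w10; w11]:
  w00 = 1, w01 = -1, w10 = -1, w11 = -1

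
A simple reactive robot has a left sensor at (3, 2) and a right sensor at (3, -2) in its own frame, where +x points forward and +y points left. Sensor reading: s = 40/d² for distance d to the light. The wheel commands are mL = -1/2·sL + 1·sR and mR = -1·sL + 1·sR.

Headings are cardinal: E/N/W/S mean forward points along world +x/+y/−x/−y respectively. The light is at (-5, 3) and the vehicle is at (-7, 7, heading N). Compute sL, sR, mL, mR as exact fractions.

left sensor world pos  = (-9, 10); dL² = 65
right sensor world pos = (-5, 10); dR² = 49
sL = 40/65 = 8/13
sR = 40/49 = 40/49
mL = -1/2·sL + 1·sR = 324/637
mR = -1·sL + 1·sR = 128/637

8/13 40/49 324/637 128/637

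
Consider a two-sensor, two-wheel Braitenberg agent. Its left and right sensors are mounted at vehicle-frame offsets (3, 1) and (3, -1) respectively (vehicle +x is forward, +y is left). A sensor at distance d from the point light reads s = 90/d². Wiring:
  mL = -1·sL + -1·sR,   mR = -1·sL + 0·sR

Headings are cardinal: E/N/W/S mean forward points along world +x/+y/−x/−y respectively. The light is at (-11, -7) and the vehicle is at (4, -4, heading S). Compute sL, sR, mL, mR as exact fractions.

45/128 45/98 -5085/6272 -45/128

left sensor world pos  = (5, -7); dL² = 256
right sensor world pos = (3, -7); dR² = 196
sL = 90/256 = 45/128
sR = 90/196 = 45/98
mL = -1·sL + -1·sR = -5085/6272
mR = -1·sL + 0·sR = -45/128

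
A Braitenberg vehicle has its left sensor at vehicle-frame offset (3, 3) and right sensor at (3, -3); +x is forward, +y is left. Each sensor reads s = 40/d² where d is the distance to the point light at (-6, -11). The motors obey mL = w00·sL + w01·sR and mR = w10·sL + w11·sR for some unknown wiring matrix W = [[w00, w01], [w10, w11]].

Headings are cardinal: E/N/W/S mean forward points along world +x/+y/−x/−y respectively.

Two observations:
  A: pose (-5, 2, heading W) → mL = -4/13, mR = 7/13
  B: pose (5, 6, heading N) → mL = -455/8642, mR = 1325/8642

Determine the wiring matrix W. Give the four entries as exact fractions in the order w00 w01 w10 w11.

-1 1/2 1 1

obs A: pose=(-5,2,W) → sL=5/13, sR=2/13, mL=-4/13, mR=7/13
obs B: pose=(5,6,N) → sL=5/58, sR=10/149, mL=-455/8642, mR=1325/8642
sensor matrix S = [[5/13, 2/13], [5/58, 10/149]]; det S = 705/56173
solve [mL_A; mL_B] = S·[w00; w01] and [mR_A; mR_B] = S·[w10; w11]:
  w00 = -1, w01 = 1/2, w10 = 1, w11 = 1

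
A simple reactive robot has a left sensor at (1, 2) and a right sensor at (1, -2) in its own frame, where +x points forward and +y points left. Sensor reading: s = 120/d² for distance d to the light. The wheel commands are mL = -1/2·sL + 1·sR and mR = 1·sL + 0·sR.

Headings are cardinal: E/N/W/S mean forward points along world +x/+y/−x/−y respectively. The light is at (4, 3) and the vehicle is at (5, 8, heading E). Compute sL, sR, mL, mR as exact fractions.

left sensor world pos  = (6, 10); dL² = 53
right sensor world pos = (6, 6); dR² = 13
sL = 120/53 = 120/53
sR = 120/13 = 120/13
mL = -1/2·sL + 1·sR = 5580/689
mR = 1·sL + 0·sR = 120/53

120/53 120/13 5580/689 120/53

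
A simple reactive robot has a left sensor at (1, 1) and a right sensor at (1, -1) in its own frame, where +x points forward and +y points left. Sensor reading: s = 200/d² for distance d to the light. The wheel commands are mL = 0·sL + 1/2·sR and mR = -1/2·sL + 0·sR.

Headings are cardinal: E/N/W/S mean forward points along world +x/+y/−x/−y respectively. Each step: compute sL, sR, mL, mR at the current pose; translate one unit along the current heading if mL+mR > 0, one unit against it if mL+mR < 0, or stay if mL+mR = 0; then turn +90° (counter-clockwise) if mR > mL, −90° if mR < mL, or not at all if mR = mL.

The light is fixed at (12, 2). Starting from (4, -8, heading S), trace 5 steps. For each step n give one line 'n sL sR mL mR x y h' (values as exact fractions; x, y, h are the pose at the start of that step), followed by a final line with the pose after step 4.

0 20/17 100/101 50/101 -10/17 4 -8 S
1 200/181 40/29 20/29 -100/181 4 -7 W
2 50/41 25/16 25/32 -25/41 3 -7 N
3 200/113 40/29 20/29 -100/113 3 -6 E
4 100/81 100/101 50/101 -50/81 2 -6 S
final 2 -5 W

n=0: pose=(4,-8,S); sL=20/17, sR=100/101; mL=50/101, mR=-10/17; mL+mR=-160/1717 → advance -1; mR−mL=-1860/1717 → turn -1·90°
n=1: pose=(4,-7,W); sL=200/181, sR=40/29; mL=20/29, mR=-100/181; mL+mR=720/5249 → advance +1; mR−mL=-6520/5249 → turn -1·90°
n=2: pose=(3,-7,N); sL=50/41, sR=25/16; mL=25/32, mR=-25/41; mL+mR=225/1312 → advance +1; mR−mL=-1825/1312 → turn -1·90°
n=3: pose=(3,-6,E); sL=200/113, sR=40/29; mL=20/29, mR=-100/113; mL+mR=-640/3277 → advance -1; mR−mL=-5160/3277 → turn -1·90°
n=4: pose=(2,-6,S); sL=100/81, sR=100/101; mL=50/101, mR=-50/81; mL+mR=-1000/8181 → advance -1; mR−mL=-9100/8181 → turn -1·90°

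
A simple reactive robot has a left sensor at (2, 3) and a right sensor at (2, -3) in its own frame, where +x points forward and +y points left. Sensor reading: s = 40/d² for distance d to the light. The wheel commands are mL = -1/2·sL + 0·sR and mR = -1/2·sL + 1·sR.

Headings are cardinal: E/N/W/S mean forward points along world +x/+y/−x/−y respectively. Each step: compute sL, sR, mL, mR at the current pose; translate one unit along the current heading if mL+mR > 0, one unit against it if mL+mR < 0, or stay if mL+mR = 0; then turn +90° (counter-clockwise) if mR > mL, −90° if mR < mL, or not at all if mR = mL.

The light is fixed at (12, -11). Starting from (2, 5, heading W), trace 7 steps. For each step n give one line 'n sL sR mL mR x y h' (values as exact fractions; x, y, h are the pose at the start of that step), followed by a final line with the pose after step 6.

0 40/313 8/101 -20/313 484/31613 2 5 W
1 5/29 2/17 -5/58 31/986 3 5 S
2 40/449 8/49 -20/449 2612/22001 3 6 E
3 20/241 20/193 -10/241 2890/46513 4 6 N
4 8/65 40/541 -4/65 436/35165 4 7 W
5 5/34 10/89 -5/68 235/6052 5 7 S
6 40/509 40/281 -20/509 14740/143029 5 8 E
final 6 8 N

n=0: pose=(2,5,W); sL=40/313, sR=8/101; mL=-20/313, mR=484/31613; mL+mR=-1536/31613 → advance -1; mR−mL=8/101 → turn +1·90°
n=1: pose=(3,5,S); sL=5/29, sR=2/17; mL=-5/58, mR=31/986; mL+mR=-27/493 → advance -1; mR−mL=2/17 → turn +1·90°
n=2: pose=(3,6,E); sL=40/449, sR=8/49; mL=-20/449, mR=2612/22001; mL+mR=1632/22001 → advance +1; mR−mL=8/49 → turn +1·90°
n=3: pose=(4,6,N); sL=20/241, sR=20/193; mL=-10/241, mR=2890/46513; mL+mR=960/46513 → advance +1; mR−mL=20/193 → turn +1·90°
n=4: pose=(4,7,W); sL=8/65, sR=40/541; mL=-4/65, mR=436/35165; mL+mR=-1728/35165 → advance -1; mR−mL=40/541 → turn +1·90°
n=5: pose=(5,7,S); sL=5/34, sR=10/89; mL=-5/68, mR=235/6052; mL+mR=-105/3026 → advance -1; mR−mL=10/89 → turn +1·90°
n=6: pose=(5,8,E); sL=40/509, sR=40/281; mL=-20/509, mR=14740/143029; mL+mR=9120/143029 → advance +1; mR−mL=40/281 → turn +1·90°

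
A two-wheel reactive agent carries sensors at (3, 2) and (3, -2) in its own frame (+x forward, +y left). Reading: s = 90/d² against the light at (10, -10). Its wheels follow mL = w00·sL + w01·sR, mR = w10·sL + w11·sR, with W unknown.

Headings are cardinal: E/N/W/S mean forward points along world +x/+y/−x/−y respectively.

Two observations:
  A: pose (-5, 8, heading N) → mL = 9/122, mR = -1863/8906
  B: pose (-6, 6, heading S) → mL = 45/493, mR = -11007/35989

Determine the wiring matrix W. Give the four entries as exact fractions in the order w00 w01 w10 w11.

obs A: pose=(-5,8,N) → sL=9/73, sR=9/61, mL=9/122, mR=-1863/8906
obs B: pose=(-6,6,S) → sL=18/73, sR=90/493, mL=45/493, mR=-11007/35989
sensor matrix S = [[9/73, 9/61], [18/73, 90/493]]; det S = -30456/2195329
solve [mL_A; mL_B] = S·[w00; w01] and [mR_A; mR_B] = S·[w10; w11]:
  w00 = 0, w01 = 1/2, w10 = -1/2, w11 = -1

0 1/2 -1/2 -1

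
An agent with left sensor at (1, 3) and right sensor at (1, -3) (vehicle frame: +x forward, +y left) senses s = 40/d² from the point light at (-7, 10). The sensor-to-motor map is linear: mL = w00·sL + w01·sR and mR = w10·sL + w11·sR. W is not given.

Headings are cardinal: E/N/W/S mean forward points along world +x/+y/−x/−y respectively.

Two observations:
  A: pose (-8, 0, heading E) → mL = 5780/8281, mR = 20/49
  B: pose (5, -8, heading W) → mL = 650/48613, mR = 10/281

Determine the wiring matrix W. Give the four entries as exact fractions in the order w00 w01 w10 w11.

1 -1/2 1/2 0

obs A: pose=(-8,0,E) → sL=40/49, sR=40/169, mL=5780/8281, mR=20/49
obs B: pose=(5,-8,W) → sL=20/281, sR=20/173, mL=650/48613, mR=10/281
sensor matrix S = [[40/49, 40/169], [20/281, 20/173]]; det S = 31209600/402564253
solve [mL_A; mL_B] = S·[w00; w01] and [mR_A; mR_B] = S·[w10; w11]:
  w00 = 1, w01 = -1/2, w10 = 1/2, w11 = 0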